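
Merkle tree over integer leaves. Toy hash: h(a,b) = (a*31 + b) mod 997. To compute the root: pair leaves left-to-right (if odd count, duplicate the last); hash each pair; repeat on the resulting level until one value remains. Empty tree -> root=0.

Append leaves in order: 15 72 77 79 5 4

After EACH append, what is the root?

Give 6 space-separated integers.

Answer: 15 537 168 170 420 388

Derivation:
After append 15 (leaves=[15]):
  L0: [15]
  root=15
After append 72 (leaves=[15, 72]):
  L0: [15, 72]
  L1: h(15,72)=(15*31+72)%997=537 -> [537]
  root=537
After append 77 (leaves=[15, 72, 77]):
  L0: [15, 72, 77]
  L1: h(15,72)=(15*31+72)%997=537 h(77,77)=(77*31+77)%997=470 -> [537, 470]
  L2: h(537,470)=(537*31+470)%997=168 -> [168]
  root=168
After append 79 (leaves=[15, 72, 77, 79]):
  L0: [15, 72, 77, 79]
  L1: h(15,72)=(15*31+72)%997=537 h(77,79)=(77*31+79)%997=472 -> [537, 472]
  L2: h(537,472)=(537*31+472)%997=170 -> [170]
  root=170
After append 5 (leaves=[15, 72, 77, 79, 5]):
  L0: [15, 72, 77, 79, 5]
  L1: h(15,72)=(15*31+72)%997=537 h(77,79)=(77*31+79)%997=472 h(5,5)=(5*31+5)%997=160 -> [537, 472, 160]
  L2: h(537,472)=(537*31+472)%997=170 h(160,160)=(160*31+160)%997=135 -> [170, 135]
  L3: h(170,135)=(170*31+135)%997=420 -> [420]
  root=420
After append 4 (leaves=[15, 72, 77, 79, 5, 4]):
  L0: [15, 72, 77, 79, 5, 4]
  L1: h(15,72)=(15*31+72)%997=537 h(77,79)=(77*31+79)%997=472 h(5,4)=(5*31+4)%997=159 -> [537, 472, 159]
  L2: h(537,472)=(537*31+472)%997=170 h(159,159)=(159*31+159)%997=103 -> [170, 103]
  L3: h(170,103)=(170*31+103)%997=388 -> [388]
  root=388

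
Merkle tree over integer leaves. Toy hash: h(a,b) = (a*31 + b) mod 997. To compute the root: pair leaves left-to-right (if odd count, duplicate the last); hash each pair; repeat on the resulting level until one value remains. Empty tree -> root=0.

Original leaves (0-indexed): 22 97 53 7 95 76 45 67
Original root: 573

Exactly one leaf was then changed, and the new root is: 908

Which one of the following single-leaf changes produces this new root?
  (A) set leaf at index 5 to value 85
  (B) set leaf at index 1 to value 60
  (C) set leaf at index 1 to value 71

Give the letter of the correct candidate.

Answer: B

Derivation:
Original leaves: [22, 97, 53, 7, 95, 76, 45, 67]
Target new root: 908
Try each candidate change and compute the resulting root:
Candidate A: set leaf[5] = 85 -> leaves = [22, 97, 53, 7, 95, 85, 45, 67]
  L0: [22, 97, 53, 7, 95, 85, 45, 67]
  L1: h(22,97)=(22*31+97)%997=779 h(53,7)=(53*31+7)%997=653 h(95,85)=(95*31+85)%997=39 h(45,67)=(45*31+67)%997=465 -> [779, 653, 39, 465]
  L2: h(779,653)=(779*31+653)%997=874 h(39,465)=(39*31+465)%997=677 -> [874, 677]
  L3: h(874,677)=(874*31+677)%997=852 -> [852]
  root = 852 != target 908
Candidate B: set leaf[1] = 60 -> leaves = [22, 60, 53, 7, 95, 76, 45, 67]
  L0: [22, 60, 53, 7, 95, 76, 45, 67]
  L1: h(22,60)=(22*31+60)%997=742 h(53,7)=(53*31+7)%997=653 h(95,76)=(95*31+76)%997=30 h(45,67)=(45*31+67)%997=465 -> [742, 653, 30, 465]
  L2: h(742,653)=(742*31+653)%997=724 h(30,465)=(30*31+465)%997=398 -> [724, 398]
  L3: h(724,398)=(724*31+398)%997=908 -> [908]
  root = 908 == target 908  ** MATCH **
Candidate C: set leaf[1] = 71 -> leaves = [22, 71, 53, 7, 95, 76, 45, 67]
  L0: [22, 71, 53, 7, 95, 76, 45, 67]
  L1: h(22,71)=(22*31+71)%997=753 h(53,7)=(53*31+7)%997=653 h(95,76)=(95*31+76)%997=30 h(45,67)=(45*31+67)%997=465 -> [753, 653, 30, 465]
  L2: h(753,653)=(753*31+653)%997=68 h(30,465)=(30*31+465)%997=398 -> [68, 398]
  L3: h(68,398)=(68*31+398)%997=512 -> [512]
  root = 512 != target 908
Candidate B produces the target root.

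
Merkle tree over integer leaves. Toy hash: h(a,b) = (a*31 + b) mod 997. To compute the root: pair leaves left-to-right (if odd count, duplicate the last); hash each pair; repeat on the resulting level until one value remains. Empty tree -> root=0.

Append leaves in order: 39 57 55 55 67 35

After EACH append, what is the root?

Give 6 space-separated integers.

Answer: 39 269 129 129 823 796

Derivation:
After append 39 (leaves=[39]):
  L0: [39]
  root=39
After append 57 (leaves=[39, 57]):
  L0: [39, 57]
  L1: h(39,57)=(39*31+57)%997=269 -> [269]
  root=269
After append 55 (leaves=[39, 57, 55]):
  L0: [39, 57, 55]
  L1: h(39,57)=(39*31+57)%997=269 h(55,55)=(55*31+55)%997=763 -> [269, 763]
  L2: h(269,763)=(269*31+763)%997=129 -> [129]
  root=129
After append 55 (leaves=[39, 57, 55, 55]):
  L0: [39, 57, 55, 55]
  L1: h(39,57)=(39*31+57)%997=269 h(55,55)=(55*31+55)%997=763 -> [269, 763]
  L2: h(269,763)=(269*31+763)%997=129 -> [129]
  root=129
After append 67 (leaves=[39, 57, 55, 55, 67]):
  L0: [39, 57, 55, 55, 67]
  L1: h(39,57)=(39*31+57)%997=269 h(55,55)=(55*31+55)%997=763 h(67,67)=(67*31+67)%997=150 -> [269, 763, 150]
  L2: h(269,763)=(269*31+763)%997=129 h(150,150)=(150*31+150)%997=812 -> [129, 812]
  L3: h(129,812)=(129*31+812)%997=823 -> [823]
  root=823
After append 35 (leaves=[39, 57, 55, 55, 67, 35]):
  L0: [39, 57, 55, 55, 67, 35]
  L1: h(39,57)=(39*31+57)%997=269 h(55,55)=(55*31+55)%997=763 h(67,35)=(67*31+35)%997=118 -> [269, 763, 118]
  L2: h(269,763)=(269*31+763)%997=129 h(118,118)=(118*31+118)%997=785 -> [129, 785]
  L3: h(129,785)=(129*31+785)%997=796 -> [796]
  root=796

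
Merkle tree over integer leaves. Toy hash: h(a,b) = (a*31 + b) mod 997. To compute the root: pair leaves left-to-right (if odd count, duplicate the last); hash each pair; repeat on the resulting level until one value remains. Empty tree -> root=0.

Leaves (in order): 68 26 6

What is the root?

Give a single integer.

Answer: 544

Derivation:
L0: [68, 26, 6]
L1: h(68,26)=(68*31+26)%997=140 h(6,6)=(6*31+6)%997=192 -> [140, 192]
L2: h(140,192)=(140*31+192)%997=544 -> [544]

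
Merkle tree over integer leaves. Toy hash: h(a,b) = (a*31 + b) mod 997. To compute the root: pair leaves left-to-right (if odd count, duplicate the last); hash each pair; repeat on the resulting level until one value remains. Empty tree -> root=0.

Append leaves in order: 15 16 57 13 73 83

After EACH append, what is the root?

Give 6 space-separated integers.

Answer: 15 481 783 739 952 275

Derivation:
After append 15 (leaves=[15]):
  L0: [15]
  root=15
After append 16 (leaves=[15, 16]):
  L0: [15, 16]
  L1: h(15,16)=(15*31+16)%997=481 -> [481]
  root=481
After append 57 (leaves=[15, 16, 57]):
  L0: [15, 16, 57]
  L1: h(15,16)=(15*31+16)%997=481 h(57,57)=(57*31+57)%997=827 -> [481, 827]
  L2: h(481,827)=(481*31+827)%997=783 -> [783]
  root=783
After append 13 (leaves=[15, 16, 57, 13]):
  L0: [15, 16, 57, 13]
  L1: h(15,16)=(15*31+16)%997=481 h(57,13)=(57*31+13)%997=783 -> [481, 783]
  L2: h(481,783)=(481*31+783)%997=739 -> [739]
  root=739
After append 73 (leaves=[15, 16, 57, 13, 73]):
  L0: [15, 16, 57, 13, 73]
  L1: h(15,16)=(15*31+16)%997=481 h(57,13)=(57*31+13)%997=783 h(73,73)=(73*31+73)%997=342 -> [481, 783, 342]
  L2: h(481,783)=(481*31+783)%997=739 h(342,342)=(342*31+342)%997=974 -> [739, 974]
  L3: h(739,974)=(739*31+974)%997=952 -> [952]
  root=952
After append 83 (leaves=[15, 16, 57, 13, 73, 83]):
  L0: [15, 16, 57, 13, 73, 83]
  L1: h(15,16)=(15*31+16)%997=481 h(57,13)=(57*31+13)%997=783 h(73,83)=(73*31+83)%997=352 -> [481, 783, 352]
  L2: h(481,783)=(481*31+783)%997=739 h(352,352)=(352*31+352)%997=297 -> [739, 297]
  L3: h(739,297)=(739*31+297)%997=275 -> [275]
  root=275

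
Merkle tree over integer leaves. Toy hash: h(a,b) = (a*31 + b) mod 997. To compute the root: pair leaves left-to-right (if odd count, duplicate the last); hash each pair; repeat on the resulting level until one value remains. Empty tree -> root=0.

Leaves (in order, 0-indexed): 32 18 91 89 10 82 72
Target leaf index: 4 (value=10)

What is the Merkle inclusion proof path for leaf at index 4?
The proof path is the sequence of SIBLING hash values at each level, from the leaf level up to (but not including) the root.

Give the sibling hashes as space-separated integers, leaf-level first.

L0 (leaves): [32, 18, 91, 89, 10, 82, 72], target index=4
L1: h(32,18)=(32*31+18)%997=13 [pair 0] h(91,89)=(91*31+89)%997=916 [pair 1] h(10,82)=(10*31+82)%997=392 [pair 2] h(72,72)=(72*31+72)%997=310 [pair 3] -> [13, 916, 392, 310]
  Sibling for proof at L0: 82
L2: h(13,916)=(13*31+916)%997=322 [pair 0] h(392,310)=(392*31+310)%997=498 [pair 1] -> [322, 498]
  Sibling for proof at L1: 310
L3: h(322,498)=(322*31+498)%997=510 [pair 0] -> [510]
  Sibling for proof at L2: 322
Root: 510
Proof path (sibling hashes from leaf to root): [82, 310, 322]

Answer: 82 310 322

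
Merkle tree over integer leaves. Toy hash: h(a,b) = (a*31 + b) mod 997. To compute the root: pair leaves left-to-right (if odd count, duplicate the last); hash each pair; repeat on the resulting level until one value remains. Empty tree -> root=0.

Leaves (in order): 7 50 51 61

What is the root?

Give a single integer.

Answer: 946

Derivation:
L0: [7, 50, 51, 61]
L1: h(7,50)=(7*31+50)%997=267 h(51,61)=(51*31+61)%997=645 -> [267, 645]
L2: h(267,645)=(267*31+645)%997=946 -> [946]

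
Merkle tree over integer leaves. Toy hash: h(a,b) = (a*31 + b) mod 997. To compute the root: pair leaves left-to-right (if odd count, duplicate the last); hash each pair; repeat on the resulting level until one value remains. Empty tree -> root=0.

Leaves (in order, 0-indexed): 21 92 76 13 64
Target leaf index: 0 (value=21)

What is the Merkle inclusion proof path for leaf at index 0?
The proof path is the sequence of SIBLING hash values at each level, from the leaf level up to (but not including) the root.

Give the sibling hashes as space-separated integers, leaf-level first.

L0 (leaves): [21, 92, 76, 13, 64], target index=0
L1: h(21,92)=(21*31+92)%997=743 [pair 0] h(76,13)=(76*31+13)%997=375 [pair 1] h(64,64)=(64*31+64)%997=54 [pair 2] -> [743, 375, 54]
  Sibling for proof at L0: 92
L2: h(743,375)=(743*31+375)%997=477 [pair 0] h(54,54)=(54*31+54)%997=731 [pair 1] -> [477, 731]
  Sibling for proof at L1: 375
L3: h(477,731)=(477*31+731)%997=563 [pair 0] -> [563]
  Sibling for proof at L2: 731
Root: 563
Proof path (sibling hashes from leaf to root): [92, 375, 731]

Answer: 92 375 731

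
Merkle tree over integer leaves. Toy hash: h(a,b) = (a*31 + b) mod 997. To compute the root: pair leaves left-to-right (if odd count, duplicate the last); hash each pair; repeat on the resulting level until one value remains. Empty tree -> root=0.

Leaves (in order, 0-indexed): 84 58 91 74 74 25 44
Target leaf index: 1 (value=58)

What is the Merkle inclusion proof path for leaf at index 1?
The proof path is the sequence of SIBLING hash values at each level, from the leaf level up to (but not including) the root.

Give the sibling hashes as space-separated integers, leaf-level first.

L0 (leaves): [84, 58, 91, 74, 74, 25, 44], target index=1
L1: h(84,58)=(84*31+58)%997=668 [pair 0] h(91,74)=(91*31+74)%997=901 [pair 1] h(74,25)=(74*31+25)%997=325 [pair 2] h(44,44)=(44*31+44)%997=411 [pair 3] -> [668, 901, 325, 411]
  Sibling for proof at L0: 84
L2: h(668,901)=(668*31+901)%997=672 [pair 0] h(325,411)=(325*31+411)%997=516 [pair 1] -> [672, 516]
  Sibling for proof at L1: 901
L3: h(672,516)=(672*31+516)%997=411 [pair 0] -> [411]
  Sibling for proof at L2: 516
Root: 411
Proof path (sibling hashes from leaf to root): [84, 901, 516]

Answer: 84 901 516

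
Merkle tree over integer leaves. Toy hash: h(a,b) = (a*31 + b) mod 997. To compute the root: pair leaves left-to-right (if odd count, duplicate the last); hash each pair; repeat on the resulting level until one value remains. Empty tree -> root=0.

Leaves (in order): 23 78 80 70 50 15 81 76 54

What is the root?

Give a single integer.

L0: [23, 78, 80, 70, 50, 15, 81, 76, 54]
L1: h(23,78)=(23*31+78)%997=791 h(80,70)=(80*31+70)%997=556 h(50,15)=(50*31+15)%997=568 h(81,76)=(81*31+76)%997=593 h(54,54)=(54*31+54)%997=731 -> [791, 556, 568, 593, 731]
L2: h(791,556)=(791*31+556)%997=152 h(568,593)=(568*31+593)%997=255 h(731,731)=(731*31+731)%997=461 -> [152, 255, 461]
L3: h(152,255)=(152*31+255)%997=979 h(461,461)=(461*31+461)%997=794 -> [979, 794]
L4: h(979,794)=(979*31+794)%997=236 -> [236]

Answer: 236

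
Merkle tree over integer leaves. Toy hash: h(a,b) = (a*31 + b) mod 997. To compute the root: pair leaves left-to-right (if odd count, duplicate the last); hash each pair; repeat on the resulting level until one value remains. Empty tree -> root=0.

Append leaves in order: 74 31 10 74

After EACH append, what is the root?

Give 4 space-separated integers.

After append 74 (leaves=[74]):
  L0: [74]
  root=74
After append 31 (leaves=[74, 31]):
  L0: [74, 31]
  L1: h(74,31)=(74*31+31)%997=331 -> [331]
  root=331
After append 10 (leaves=[74, 31, 10]):
  L0: [74, 31, 10]
  L1: h(74,31)=(74*31+31)%997=331 h(10,10)=(10*31+10)%997=320 -> [331, 320]
  L2: h(331,320)=(331*31+320)%997=611 -> [611]
  root=611
After append 74 (leaves=[74, 31, 10, 74]):
  L0: [74, 31, 10, 74]
  L1: h(74,31)=(74*31+31)%997=331 h(10,74)=(10*31+74)%997=384 -> [331, 384]
  L2: h(331,384)=(331*31+384)%997=675 -> [675]
  root=675

Answer: 74 331 611 675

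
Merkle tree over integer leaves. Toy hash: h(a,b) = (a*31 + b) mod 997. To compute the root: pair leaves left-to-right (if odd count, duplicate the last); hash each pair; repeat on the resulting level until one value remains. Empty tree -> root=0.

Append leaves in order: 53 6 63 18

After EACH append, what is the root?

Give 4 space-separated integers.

After append 53 (leaves=[53]):
  L0: [53]
  root=53
After append 6 (leaves=[53, 6]):
  L0: [53, 6]
  L1: h(53,6)=(53*31+6)%997=652 -> [652]
  root=652
After append 63 (leaves=[53, 6, 63]):
  L0: [53, 6, 63]
  L1: h(53,6)=(53*31+6)%997=652 h(63,63)=(63*31+63)%997=22 -> [652, 22]
  L2: h(652,22)=(652*31+22)%997=294 -> [294]
  root=294
After append 18 (leaves=[53, 6, 63, 18]):
  L0: [53, 6, 63, 18]
  L1: h(53,6)=(53*31+6)%997=652 h(63,18)=(63*31+18)%997=974 -> [652, 974]
  L2: h(652,974)=(652*31+974)%997=249 -> [249]
  root=249

Answer: 53 652 294 249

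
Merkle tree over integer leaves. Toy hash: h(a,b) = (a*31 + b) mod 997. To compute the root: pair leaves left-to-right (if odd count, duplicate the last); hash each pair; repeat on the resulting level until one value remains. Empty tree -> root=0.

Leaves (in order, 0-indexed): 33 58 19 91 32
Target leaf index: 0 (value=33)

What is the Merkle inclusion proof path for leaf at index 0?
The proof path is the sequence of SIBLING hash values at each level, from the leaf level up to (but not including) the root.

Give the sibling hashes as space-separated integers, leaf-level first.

L0 (leaves): [33, 58, 19, 91, 32], target index=0
L1: h(33,58)=(33*31+58)%997=84 [pair 0] h(19,91)=(19*31+91)%997=680 [pair 1] h(32,32)=(32*31+32)%997=27 [pair 2] -> [84, 680, 27]
  Sibling for proof at L0: 58
L2: h(84,680)=(84*31+680)%997=293 [pair 0] h(27,27)=(27*31+27)%997=864 [pair 1] -> [293, 864]
  Sibling for proof at L1: 680
L3: h(293,864)=(293*31+864)%997=974 [pair 0] -> [974]
  Sibling for proof at L2: 864
Root: 974
Proof path (sibling hashes from leaf to root): [58, 680, 864]

Answer: 58 680 864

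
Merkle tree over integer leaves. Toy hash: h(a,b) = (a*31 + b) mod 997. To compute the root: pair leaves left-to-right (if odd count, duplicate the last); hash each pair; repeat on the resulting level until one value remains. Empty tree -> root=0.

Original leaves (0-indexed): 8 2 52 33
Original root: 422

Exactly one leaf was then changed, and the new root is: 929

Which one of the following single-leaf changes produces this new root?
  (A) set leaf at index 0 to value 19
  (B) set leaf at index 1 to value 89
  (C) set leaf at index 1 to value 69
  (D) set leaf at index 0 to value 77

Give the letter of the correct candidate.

Answer: D

Derivation:
Original leaves: [8, 2, 52, 33]
Target new root: 929
Try each candidate change and compute the resulting root:
Candidate A: set leaf[0] = 19 -> leaves = [19, 2, 52, 33]
  L0: [19, 2, 52, 33]
  L1: h(19,2)=(19*31+2)%997=591 h(52,33)=(52*31+33)%997=648 -> [591, 648]
  L2: h(591,648)=(591*31+648)%997=26 -> [26]
  root = 26 != target 929
Candidate B: set leaf[1] = 89 -> leaves = [8, 89, 52, 33]
  L0: [8, 89, 52, 33]
  L1: h(8,89)=(8*31+89)%997=337 h(52,33)=(52*31+33)%997=648 -> [337, 648]
  L2: h(337,648)=(337*31+648)%997=128 -> [128]
  root = 128 != target 929
Candidate C: set leaf[1] = 69 -> leaves = [8, 69, 52, 33]
  L0: [8, 69, 52, 33]
  L1: h(8,69)=(8*31+69)%997=317 h(52,33)=(52*31+33)%997=648 -> [317, 648]
  L2: h(317,648)=(317*31+648)%997=505 -> [505]
  root = 505 != target 929
Candidate D: set leaf[0] = 77 -> leaves = [77, 2, 52, 33]
  L0: [77, 2, 52, 33]
  L1: h(77,2)=(77*31+2)%997=395 h(52,33)=(52*31+33)%997=648 -> [395, 648]
  L2: h(395,648)=(395*31+648)%997=929 -> [929]
  root = 929 == target 929  ** MATCH **
Candidate D produces the target root.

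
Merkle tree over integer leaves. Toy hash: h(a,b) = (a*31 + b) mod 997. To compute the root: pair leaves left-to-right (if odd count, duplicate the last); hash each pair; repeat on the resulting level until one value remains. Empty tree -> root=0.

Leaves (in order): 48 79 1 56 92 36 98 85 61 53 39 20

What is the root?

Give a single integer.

L0: [48, 79, 1, 56, 92, 36, 98, 85, 61, 53, 39, 20]
L1: h(48,79)=(48*31+79)%997=570 h(1,56)=(1*31+56)%997=87 h(92,36)=(92*31+36)%997=894 h(98,85)=(98*31+85)%997=132 h(61,53)=(61*31+53)%997=947 h(39,20)=(39*31+20)%997=232 -> [570, 87, 894, 132, 947, 232]
L2: h(570,87)=(570*31+87)%997=808 h(894,132)=(894*31+132)%997=927 h(947,232)=(947*31+232)%997=676 -> [808, 927, 676]
L3: h(808,927)=(808*31+927)%997=53 h(676,676)=(676*31+676)%997=695 -> [53, 695]
L4: h(53,695)=(53*31+695)%997=344 -> [344]

Answer: 344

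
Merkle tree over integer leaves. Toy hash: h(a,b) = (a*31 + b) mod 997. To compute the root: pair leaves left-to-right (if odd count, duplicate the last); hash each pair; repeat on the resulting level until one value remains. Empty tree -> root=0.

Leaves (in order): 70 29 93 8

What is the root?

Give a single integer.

Answer: 273

Derivation:
L0: [70, 29, 93, 8]
L1: h(70,29)=(70*31+29)%997=205 h(93,8)=(93*31+8)%997=897 -> [205, 897]
L2: h(205,897)=(205*31+897)%997=273 -> [273]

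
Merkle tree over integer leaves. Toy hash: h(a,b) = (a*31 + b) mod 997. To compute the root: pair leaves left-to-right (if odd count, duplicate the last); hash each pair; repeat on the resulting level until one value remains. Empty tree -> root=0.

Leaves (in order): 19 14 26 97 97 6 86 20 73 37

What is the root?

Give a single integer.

L0: [19, 14, 26, 97, 97, 6, 86, 20, 73, 37]
L1: h(19,14)=(19*31+14)%997=603 h(26,97)=(26*31+97)%997=903 h(97,6)=(97*31+6)%997=22 h(86,20)=(86*31+20)%997=692 h(73,37)=(73*31+37)%997=306 -> [603, 903, 22, 692, 306]
L2: h(603,903)=(603*31+903)%997=653 h(22,692)=(22*31+692)%997=377 h(306,306)=(306*31+306)%997=819 -> [653, 377, 819]
L3: h(653,377)=(653*31+377)%997=680 h(819,819)=(819*31+819)%997=286 -> [680, 286]
L4: h(680,286)=(680*31+286)%997=429 -> [429]

Answer: 429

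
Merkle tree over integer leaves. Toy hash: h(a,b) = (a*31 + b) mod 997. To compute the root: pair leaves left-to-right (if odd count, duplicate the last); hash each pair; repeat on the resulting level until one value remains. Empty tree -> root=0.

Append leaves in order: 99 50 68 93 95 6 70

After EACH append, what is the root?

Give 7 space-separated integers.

Answer: 99 128 162 187 386 529 815

Derivation:
After append 99 (leaves=[99]):
  L0: [99]
  root=99
After append 50 (leaves=[99, 50]):
  L0: [99, 50]
  L1: h(99,50)=(99*31+50)%997=128 -> [128]
  root=128
After append 68 (leaves=[99, 50, 68]):
  L0: [99, 50, 68]
  L1: h(99,50)=(99*31+50)%997=128 h(68,68)=(68*31+68)%997=182 -> [128, 182]
  L2: h(128,182)=(128*31+182)%997=162 -> [162]
  root=162
After append 93 (leaves=[99, 50, 68, 93]):
  L0: [99, 50, 68, 93]
  L1: h(99,50)=(99*31+50)%997=128 h(68,93)=(68*31+93)%997=207 -> [128, 207]
  L2: h(128,207)=(128*31+207)%997=187 -> [187]
  root=187
After append 95 (leaves=[99, 50, 68, 93, 95]):
  L0: [99, 50, 68, 93, 95]
  L1: h(99,50)=(99*31+50)%997=128 h(68,93)=(68*31+93)%997=207 h(95,95)=(95*31+95)%997=49 -> [128, 207, 49]
  L2: h(128,207)=(128*31+207)%997=187 h(49,49)=(49*31+49)%997=571 -> [187, 571]
  L3: h(187,571)=(187*31+571)%997=386 -> [386]
  root=386
After append 6 (leaves=[99, 50, 68, 93, 95, 6]):
  L0: [99, 50, 68, 93, 95, 6]
  L1: h(99,50)=(99*31+50)%997=128 h(68,93)=(68*31+93)%997=207 h(95,6)=(95*31+6)%997=957 -> [128, 207, 957]
  L2: h(128,207)=(128*31+207)%997=187 h(957,957)=(957*31+957)%997=714 -> [187, 714]
  L3: h(187,714)=(187*31+714)%997=529 -> [529]
  root=529
After append 70 (leaves=[99, 50, 68, 93, 95, 6, 70]):
  L0: [99, 50, 68, 93, 95, 6, 70]
  L1: h(99,50)=(99*31+50)%997=128 h(68,93)=(68*31+93)%997=207 h(95,6)=(95*31+6)%997=957 h(70,70)=(70*31+70)%997=246 -> [128, 207, 957, 246]
  L2: h(128,207)=(128*31+207)%997=187 h(957,246)=(957*31+246)%997=3 -> [187, 3]
  L3: h(187,3)=(187*31+3)%997=815 -> [815]
  root=815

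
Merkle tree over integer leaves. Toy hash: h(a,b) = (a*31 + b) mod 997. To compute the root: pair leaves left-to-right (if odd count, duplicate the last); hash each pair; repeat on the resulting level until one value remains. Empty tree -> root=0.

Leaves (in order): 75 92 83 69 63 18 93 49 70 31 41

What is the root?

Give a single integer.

L0: [75, 92, 83, 69, 63, 18, 93, 49, 70, 31, 41]
L1: h(75,92)=(75*31+92)%997=423 h(83,69)=(83*31+69)%997=648 h(63,18)=(63*31+18)%997=974 h(93,49)=(93*31+49)%997=938 h(70,31)=(70*31+31)%997=207 h(41,41)=(41*31+41)%997=315 -> [423, 648, 974, 938, 207, 315]
L2: h(423,648)=(423*31+648)%997=800 h(974,938)=(974*31+938)%997=225 h(207,315)=(207*31+315)%997=750 -> [800, 225, 750]
L3: h(800,225)=(800*31+225)%997=100 h(750,750)=(750*31+750)%997=72 -> [100, 72]
L4: h(100,72)=(100*31+72)%997=181 -> [181]

Answer: 181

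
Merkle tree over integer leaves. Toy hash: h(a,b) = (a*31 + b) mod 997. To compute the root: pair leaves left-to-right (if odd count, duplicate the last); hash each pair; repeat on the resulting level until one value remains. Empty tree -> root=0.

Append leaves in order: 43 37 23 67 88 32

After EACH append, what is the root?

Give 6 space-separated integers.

After append 43 (leaves=[43]):
  L0: [43]
  root=43
After append 37 (leaves=[43, 37]):
  L0: [43, 37]
  L1: h(43,37)=(43*31+37)%997=373 -> [373]
  root=373
After append 23 (leaves=[43, 37, 23]):
  L0: [43, 37, 23]
  L1: h(43,37)=(43*31+37)%997=373 h(23,23)=(23*31+23)%997=736 -> [373, 736]
  L2: h(373,736)=(373*31+736)%997=335 -> [335]
  root=335
After append 67 (leaves=[43, 37, 23, 67]):
  L0: [43, 37, 23, 67]
  L1: h(43,37)=(43*31+37)%997=373 h(23,67)=(23*31+67)%997=780 -> [373, 780]
  L2: h(373,780)=(373*31+780)%997=379 -> [379]
  root=379
After append 88 (leaves=[43, 37, 23, 67, 88]):
  L0: [43, 37, 23, 67, 88]
  L1: h(43,37)=(43*31+37)%997=373 h(23,67)=(23*31+67)%997=780 h(88,88)=(88*31+88)%997=822 -> [373, 780, 822]
  L2: h(373,780)=(373*31+780)%997=379 h(822,822)=(822*31+822)%997=382 -> [379, 382]
  L3: h(379,382)=(379*31+382)%997=167 -> [167]
  root=167
After append 32 (leaves=[43, 37, 23, 67, 88, 32]):
  L0: [43, 37, 23, 67, 88, 32]
  L1: h(43,37)=(43*31+37)%997=373 h(23,67)=(23*31+67)%997=780 h(88,32)=(88*31+32)%997=766 -> [373, 780, 766]
  L2: h(373,780)=(373*31+780)%997=379 h(766,766)=(766*31+766)%997=584 -> [379, 584]
  L3: h(379,584)=(379*31+584)%997=369 -> [369]
  root=369

Answer: 43 373 335 379 167 369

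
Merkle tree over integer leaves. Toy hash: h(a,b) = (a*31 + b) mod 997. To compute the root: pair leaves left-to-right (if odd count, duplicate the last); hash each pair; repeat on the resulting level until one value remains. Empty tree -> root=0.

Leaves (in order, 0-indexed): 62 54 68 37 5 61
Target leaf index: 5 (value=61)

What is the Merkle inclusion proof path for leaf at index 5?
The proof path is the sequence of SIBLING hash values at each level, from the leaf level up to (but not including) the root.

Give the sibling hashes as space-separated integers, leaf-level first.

L0 (leaves): [62, 54, 68, 37, 5, 61], target index=5
L1: h(62,54)=(62*31+54)%997=979 [pair 0] h(68,37)=(68*31+37)%997=151 [pair 1] h(5,61)=(5*31+61)%997=216 [pair 2] -> [979, 151, 216]
  Sibling for proof at L0: 5
L2: h(979,151)=(979*31+151)%997=590 [pair 0] h(216,216)=(216*31+216)%997=930 [pair 1] -> [590, 930]
  Sibling for proof at L1: 216
L3: h(590,930)=(590*31+930)%997=277 [pair 0] -> [277]
  Sibling for proof at L2: 590
Root: 277
Proof path (sibling hashes from leaf to root): [5, 216, 590]

Answer: 5 216 590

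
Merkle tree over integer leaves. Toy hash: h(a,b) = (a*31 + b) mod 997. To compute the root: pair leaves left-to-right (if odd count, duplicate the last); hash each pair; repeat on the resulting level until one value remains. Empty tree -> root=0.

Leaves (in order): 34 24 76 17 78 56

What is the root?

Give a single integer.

L0: [34, 24, 76, 17, 78, 56]
L1: h(34,24)=(34*31+24)%997=81 h(76,17)=(76*31+17)%997=379 h(78,56)=(78*31+56)%997=480 -> [81, 379, 480]
L2: h(81,379)=(81*31+379)%997=896 h(480,480)=(480*31+480)%997=405 -> [896, 405]
L3: h(896,405)=(896*31+405)%997=265 -> [265]

Answer: 265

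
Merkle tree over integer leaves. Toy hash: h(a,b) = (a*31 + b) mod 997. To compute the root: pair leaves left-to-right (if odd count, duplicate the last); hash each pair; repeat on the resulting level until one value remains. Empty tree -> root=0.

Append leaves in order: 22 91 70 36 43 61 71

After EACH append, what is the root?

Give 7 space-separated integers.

After append 22 (leaves=[22]):
  L0: [22]
  root=22
After append 91 (leaves=[22, 91]):
  L0: [22, 91]
  L1: h(22,91)=(22*31+91)%997=773 -> [773]
  root=773
After append 70 (leaves=[22, 91, 70]):
  L0: [22, 91, 70]
  L1: h(22,91)=(22*31+91)%997=773 h(70,70)=(70*31+70)%997=246 -> [773, 246]
  L2: h(773,246)=(773*31+246)%997=281 -> [281]
  root=281
After append 36 (leaves=[22, 91, 70, 36]):
  L0: [22, 91, 70, 36]
  L1: h(22,91)=(22*31+91)%997=773 h(70,36)=(70*31+36)%997=212 -> [773, 212]
  L2: h(773,212)=(773*31+212)%997=247 -> [247]
  root=247
After append 43 (leaves=[22, 91, 70, 36, 43]):
  L0: [22, 91, 70, 36, 43]
  L1: h(22,91)=(22*31+91)%997=773 h(70,36)=(70*31+36)%997=212 h(43,43)=(43*31+43)%997=379 -> [773, 212, 379]
  L2: h(773,212)=(773*31+212)%997=247 h(379,379)=(379*31+379)%997=164 -> [247, 164]
  L3: h(247,164)=(247*31+164)%997=842 -> [842]
  root=842
After append 61 (leaves=[22, 91, 70, 36, 43, 61]):
  L0: [22, 91, 70, 36, 43, 61]
  L1: h(22,91)=(22*31+91)%997=773 h(70,36)=(70*31+36)%997=212 h(43,61)=(43*31+61)%997=397 -> [773, 212, 397]
  L2: h(773,212)=(773*31+212)%997=247 h(397,397)=(397*31+397)%997=740 -> [247, 740]
  L3: h(247,740)=(247*31+740)%997=421 -> [421]
  root=421
After append 71 (leaves=[22, 91, 70, 36, 43, 61, 71]):
  L0: [22, 91, 70, 36, 43, 61, 71]
  L1: h(22,91)=(22*31+91)%997=773 h(70,36)=(70*31+36)%997=212 h(43,61)=(43*31+61)%997=397 h(71,71)=(71*31+71)%997=278 -> [773, 212, 397, 278]
  L2: h(773,212)=(773*31+212)%997=247 h(397,278)=(397*31+278)%997=621 -> [247, 621]
  L3: h(247,621)=(247*31+621)%997=302 -> [302]
  root=302

Answer: 22 773 281 247 842 421 302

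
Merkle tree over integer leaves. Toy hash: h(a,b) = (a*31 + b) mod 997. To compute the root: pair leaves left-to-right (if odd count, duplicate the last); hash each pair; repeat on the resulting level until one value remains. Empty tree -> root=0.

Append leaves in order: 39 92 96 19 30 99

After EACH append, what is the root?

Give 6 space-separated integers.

Answer: 39 304 532 455 957 174

Derivation:
After append 39 (leaves=[39]):
  L0: [39]
  root=39
After append 92 (leaves=[39, 92]):
  L0: [39, 92]
  L1: h(39,92)=(39*31+92)%997=304 -> [304]
  root=304
After append 96 (leaves=[39, 92, 96]):
  L0: [39, 92, 96]
  L1: h(39,92)=(39*31+92)%997=304 h(96,96)=(96*31+96)%997=81 -> [304, 81]
  L2: h(304,81)=(304*31+81)%997=532 -> [532]
  root=532
After append 19 (leaves=[39, 92, 96, 19]):
  L0: [39, 92, 96, 19]
  L1: h(39,92)=(39*31+92)%997=304 h(96,19)=(96*31+19)%997=4 -> [304, 4]
  L2: h(304,4)=(304*31+4)%997=455 -> [455]
  root=455
After append 30 (leaves=[39, 92, 96, 19, 30]):
  L0: [39, 92, 96, 19, 30]
  L1: h(39,92)=(39*31+92)%997=304 h(96,19)=(96*31+19)%997=4 h(30,30)=(30*31+30)%997=960 -> [304, 4, 960]
  L2: h(304,4)=(304*31+4)%997=455 h(960,960)=(960*31+960)%997=810 -> [455, 810]
  L3: h(455,810)=(455*31+810)%997=957 -> [957]
  root=957
After append 99 (leaves=[39, 92, 96, 19, 30, 99]):
  L0: [39, 92, 96, 19, 30, 99]
  L1: h(39,92)=(39*31+92)%997=304 h(96,19)=(96*31+19)%997=4 h(30,99)=(30*31+99)%997=32 -> [304, 4, 32]
  L2: h(304,4)=(304*31+4)%997=455 h(32,32)=(32*31+32)%997=27 -> [455, 27]
  L3: h(455,27)=(455*31+27)%997=174 -> [174]
  root=174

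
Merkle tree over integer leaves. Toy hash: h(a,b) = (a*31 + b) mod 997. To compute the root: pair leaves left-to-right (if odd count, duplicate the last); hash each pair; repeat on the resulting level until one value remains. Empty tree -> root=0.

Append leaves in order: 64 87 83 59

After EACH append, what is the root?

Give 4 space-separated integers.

After append 64 (leaves=[64]):
  L0: [64]
  root=64
After append 87 (leaves=[64, 87]):
  L0: [64, 87]
  L1: h(64,87)=(64*31+87)%997=77 -> [77]
  root=77
After append 83 (leaves=[64, 87, 83]):
  L0: [64, 87, 83]
  L1: h(64,87)=(64*31+87)%997=77 h(83,83)=(83*31+83)%997=662 -> [77, 662]
  L2: h(77,662)=(77*31+662)%997=58 -> [58]
  root=58
After append 59 (leaves=[64, 87, 83, 59]):
  L0: [64, 87, 83, 59]
  L1: h(64,87)=(64*31+87)%997=77 h(83,59)=(83*31+59)%997=638 -> [77, 638]
  L2: h(77,638)=(77*31+638)%997=34 -> [34]
  root=34

Answer: 64 77 58 34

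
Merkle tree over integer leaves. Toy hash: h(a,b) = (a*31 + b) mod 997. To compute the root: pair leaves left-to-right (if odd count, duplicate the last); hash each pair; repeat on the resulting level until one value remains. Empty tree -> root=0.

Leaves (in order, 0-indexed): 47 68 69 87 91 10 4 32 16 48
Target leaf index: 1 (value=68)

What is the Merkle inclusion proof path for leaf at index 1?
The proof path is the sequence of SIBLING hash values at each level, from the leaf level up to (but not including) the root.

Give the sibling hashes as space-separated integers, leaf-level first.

Answer: 47 232 181 730

Derivation:
L0 (leaves): [47, 68, 69, 87, 91, 10, 4, 32, 16, 48], target index=1
L1: h(47,68)=(47*31+68)%997=528 [pair 0] h(69,87)=(69*31+87)%997=232 [pair 1] h(91,10)=(91*31+10)%997=837 [pair 2] h(4,32)=(4*31+32)%997=156 [pair 3] h(16,48)=(16*31+48)%997=544 [pair 4] -> [528, 232, 837, 156, 544]
  Sibling for proof at L0: 47
L2: h(528,232)=(528*31+232)%997=648 [pair 0] h(837,156)=(837*31+156)%997=181 [pair 1] h(544,544)=(544*31+544)%997=459 [pair 2] -> [648, 181, 459]
  Sibling for proof at L1: 232
L3: h(648,181)=(648*31+181)%997=329 [pair 0] h(459,459)=(459*31+459)%997=730 [pair 1] -> [329, 730]
  Sibling for proof at L2: 181
L4: h(329,730)=(329*31+730)%997=959 [pair 0] -> [959]
  Sibling for proof at L3: 730
Root: 959
Proof path (sibling hashes from leaf to root): [47, 232, 181, 730]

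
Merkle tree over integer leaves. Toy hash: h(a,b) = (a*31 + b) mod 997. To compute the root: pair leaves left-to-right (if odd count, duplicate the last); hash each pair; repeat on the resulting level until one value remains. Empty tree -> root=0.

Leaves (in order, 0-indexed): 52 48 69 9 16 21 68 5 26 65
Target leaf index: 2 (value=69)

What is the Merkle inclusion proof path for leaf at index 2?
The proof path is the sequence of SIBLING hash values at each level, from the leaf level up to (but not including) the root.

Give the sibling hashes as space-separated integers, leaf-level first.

Answer: 9 663 194 586

Derivation:
L0 (leaves): [52, 48, 69, 9, 16, 21, 68, 5, 26, 65], target index=2
L1: h(52,48)=(52*31+48)%997=663 [pair 0] h(69,9)=(69*31+9)%997=154 [pair 1] h(16,21)=(16*31+21)%997=517 [pair 2] h(68,5)=(68*31+5)%997=119 [pair 3] h(26,65)=(26*31+65)%997=871 [pair 4] -> [663, 154, 517, 119, 871]
  Sibling for proof at L0: 9
L2: h(663,154)=(663*31+154)%997=767 [pair 0] h(517,119)=(517*31+119)%997=194 [pair 1] h(871,871)=(871*31+871)%997=953 [pair 2] -> [767, 194, 953]
  Sibling for proof at L1: 663
L3: h(767,194)=(767*31+194)%997=43 [pair 0] h(953,953)=(953*31+953)%997=586 [pair 1] -> [43, 586]
  Sibling for proof at L2: 194
L4: h(43,586)=(43*31+586)%997=922 [pair 0] -> [922]
  Sibling for proof at L3: 586
Root: 922
Proof path (sibling hashes from leaf to root): [9, 663, 194, 586]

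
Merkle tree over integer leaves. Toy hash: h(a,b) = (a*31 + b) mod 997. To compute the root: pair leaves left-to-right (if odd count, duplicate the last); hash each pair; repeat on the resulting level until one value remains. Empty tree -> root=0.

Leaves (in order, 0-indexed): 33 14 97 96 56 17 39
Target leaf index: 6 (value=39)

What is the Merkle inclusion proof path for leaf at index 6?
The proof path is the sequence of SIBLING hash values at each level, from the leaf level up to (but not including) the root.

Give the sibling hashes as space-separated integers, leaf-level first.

Answer: 39 756 355

Derivation:
L0 (leaves): [33, 14, 97, 96, 56, 17, 39], target index=6
L1: h(33,14)=(33*31+14)%997=40 [pair 0] h(97,96)=(97*31+96)%997=112 [pair 1] h(56,17)=(56*31+17)%997=756 [pair 2] h(39,39)=(39*31+39)%997=251 [pair 3] -> [40, 112, 756, 251]
  Sibling for proof at L0: 39
L2: h(40,112)=(40*31+112)%997=355 [pair 0] h(756,251)=(756*31+251)%997=756 [pair 1] -> [355, 756]
  Sibling for proof at L1: 756
L3: h(355,756)=(355*31+756)%997=794 [pair 0] -> [794]
  Sibling for proof at L2: 355
Root: 794
Proof path (sibling hashes from leaf to root): [39, 756, 355]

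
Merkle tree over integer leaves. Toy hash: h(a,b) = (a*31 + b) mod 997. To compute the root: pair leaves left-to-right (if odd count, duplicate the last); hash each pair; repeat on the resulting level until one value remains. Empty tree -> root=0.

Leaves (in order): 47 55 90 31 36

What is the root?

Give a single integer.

L0: [47, 55, 90, 31, 36]
L1: h(47,55)=(47*31+55)%997=515 h(90,31)=(90*31+31)%997=827 h(36,36)=(36*31+36)%997=155 -> [515, 827, 155]
L2: h(515,827)=(515*31+827)%997=840 h(155,155)=(155*31+155)%997=972 -> [840, 972]
L3: h(840,972)=(840*31+972)%997=93 -> [93]

Answer: 93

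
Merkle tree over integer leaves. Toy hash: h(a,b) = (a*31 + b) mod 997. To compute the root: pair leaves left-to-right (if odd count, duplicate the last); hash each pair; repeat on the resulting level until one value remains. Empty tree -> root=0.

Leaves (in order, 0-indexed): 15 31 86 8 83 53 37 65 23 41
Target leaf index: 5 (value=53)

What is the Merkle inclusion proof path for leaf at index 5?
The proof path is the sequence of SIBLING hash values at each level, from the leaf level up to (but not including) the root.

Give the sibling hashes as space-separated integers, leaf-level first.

Answer: 83 215 104 418

Derivation:
L0 (leaves): [15, 31, 86, 8, 83, 53, 37, 65, 23, 41], target index=5
L1: h(15,31)=(15*31+31)%997=496 [pair 0] h(86,8)=(86*31+8)%997=680 [pair 1] h(83,53)=(83*31+53)%997=632 [pair 2] h(37,65)=(37*31+65)%997=215 [pair 3] h(23,41)=(23*31+41)%997=754 [pair 4] -> [496, 680, 632, 215, 754]
  Sibling for proof at L0: 83
L2: h(496,680)=(496*31+680)%997=104 [pair 0] h(632,215)=(632*31+215)%997=864 [pair 1] h(754,754)=(754*31+754)%997=200 [pair 2] -> [104, 864, 200]
  Sibling for proof at L1: 215
L3: h(104,864)=(104*31+864)%997=100 [pair 0] h(200,200)=(200*31+200)%997=418 [pair 1] -> [100, 418]
  Sibling for proof at L2: 104
L4: h(100,418)=(100*31+418)%997=527 [pair 0] -> [527]
  Sibling for proof at L3: 418
Root: 527
Proof path (sibling hashes from leaf to root): [83, 215, 104, 418]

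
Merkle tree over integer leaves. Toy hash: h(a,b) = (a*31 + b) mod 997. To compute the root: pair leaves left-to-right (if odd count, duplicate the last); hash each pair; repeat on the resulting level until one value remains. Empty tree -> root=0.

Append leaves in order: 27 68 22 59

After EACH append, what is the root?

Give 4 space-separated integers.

Answer: 27 905 843 880

Derivation:
After append 27 (leaves=[27]):
  L0: [27]
  root=27
After append 68 (leaves=[27, 68]):
  L0: [27, 68]
  L1: h(27,68)=(27*31+68)%997=905 -> [905]
  root=905
After append 22 (leaves=[27, 68, 22]):
  L0: [27, 68, 22]
  L1: h(27,68)=(27*31+68)%997=905 h(22,22)=(22*31+22)%997=704 -> [905, 704]
  L2: h(905,704)=(905*31+704)%997=843 -> [843]
  root=843
After append 59 (leaves=[27, 68, 22, 59]):
  L0: [27, 68, 22, 59]
  L1: h(27,68)=(27*31+68)%997=905 h(22,59)=(22*31+59)%997=741 -> [905, 741]
  L2: h(905,741)=(905*31+741)%997=880 -> [880]
  root=880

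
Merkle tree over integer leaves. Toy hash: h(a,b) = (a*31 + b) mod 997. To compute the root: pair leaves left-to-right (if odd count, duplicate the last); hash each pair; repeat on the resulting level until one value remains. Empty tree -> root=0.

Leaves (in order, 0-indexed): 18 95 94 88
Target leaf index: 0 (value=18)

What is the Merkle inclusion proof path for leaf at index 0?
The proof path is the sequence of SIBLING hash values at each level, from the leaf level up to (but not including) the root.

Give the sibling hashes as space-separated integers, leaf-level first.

L0 (leaves): [18, 95, 94, 88], target index=0
L1: h(18,95)=(18*31+95)%997=653 [pair 0] h(94,88)=(94*31+88)%997=11 [pair 1] -> [653, 11]
  Sibling for proof at L0: 95
L2: h(653,11)=(653*31+11)%997=314 [pair 0] -> [314]
  Sibling for proof at L1: 11
Root: 314
Proof path (sibling hashes from leaf to root): [95, 11]

Answer: 95 11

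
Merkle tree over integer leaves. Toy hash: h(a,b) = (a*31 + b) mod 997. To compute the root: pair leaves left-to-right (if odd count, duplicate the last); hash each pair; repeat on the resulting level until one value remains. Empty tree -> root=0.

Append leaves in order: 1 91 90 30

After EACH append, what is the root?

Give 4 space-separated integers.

After append 1 (leaves=[1]):
  L0: [1]
  root=1
After append 91 (leaves=[1, 91]):
  L0: [1, 91]
  L1: h(1,91)=(1*31+91)%997=122 -> [122]
  root=122
After append 90 (leaves=[1, 91, 90]):
  L0: [1, 91, 90]
  L1: h(1,91)=(1*31+91)%997=122 h(90,90)=(90*31+90)%997=886 -> [122, 886]
  L2: h(122,886)=(122*31+886)%997=680 -> [680]
  root=680
After append 30 (leaves=[1, 91, 90, 30]):
  L0: [1, 91, 90, 30]
  L1: h(1,91)=(1*31+91)%997=122 h(90,30)=(90*31+30)%997=826 -> [122, 826]
  L2: h(122,826)=(122*31+826)%997=620 -> [620]
  root=620

Answer: 1 122 680 620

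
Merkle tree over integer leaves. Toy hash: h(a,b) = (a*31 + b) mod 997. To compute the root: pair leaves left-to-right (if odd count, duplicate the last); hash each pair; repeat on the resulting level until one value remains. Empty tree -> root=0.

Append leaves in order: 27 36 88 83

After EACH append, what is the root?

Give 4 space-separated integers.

After append 27 (leaves=[27]):
  L0: [27]
  root=27
After append 36 (leaves=[27, 36]):
  L0: [27, 36]
  L1: h(27,36)=(27*31+36)%997=873 -> [873]
  root=873
After append 88 (leaves=[27, 36, 88]):
  L0: [27, 36, 88]
  L1: h(27,36)=(27*31+36)%997=873 h(88,88)=(88*31+88)%997=822 -> [873, 822]
  L2: h(873,822)=(873*31+822)%997=966 -> [966]
  root=966
After append 83 (leaves=[27, 36, 88, 83]):
  L0: [27, 36, 88, 83]
  L1: h(27,36)=(27*31+36)%997=873 h(88,83)=(88*31+83)%997=817 -> [873, 817]
  L2: h(873,817)=(873*31+817)%997=961 -> [961]
  root=961

Answer: 27 873 966 961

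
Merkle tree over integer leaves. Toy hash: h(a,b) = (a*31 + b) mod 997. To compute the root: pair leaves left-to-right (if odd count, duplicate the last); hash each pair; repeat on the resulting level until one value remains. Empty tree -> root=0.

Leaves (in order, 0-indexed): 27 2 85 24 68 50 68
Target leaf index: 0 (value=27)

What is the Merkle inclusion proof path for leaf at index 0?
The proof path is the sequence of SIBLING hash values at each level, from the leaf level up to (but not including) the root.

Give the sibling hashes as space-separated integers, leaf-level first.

L0 (leaves): [27, 2, 85, 24, 68, 50, 68], target index=0
L1: h(27,2)=(27*31+2)%997=839 [pair 0] h(85,24)=(85*31+24)%997=665 [pair 1] h(68,50)=(68*31+50)%997=164 [pair 2] h(68,68)=(68*31+68)%997=182 [pair 3] -> [839, 665, 164, 182]
  Sibling for proof at L0: 2
L2: h(839,665)=(839*31+665)%997=752 [pair 0] h(164,182)=(164*31+182)%997=281 [pair 1] -> [752, 281]
  Sibling for proof at L1: 665
L3: h(752,281)=(752*31+281)%997=662 [pair 0] -> [662]
  Sibling for proof at L2: 281
Root: 662
Proof path (sibling hashes from leaf to root): [2, 665, 281]

Answer: 2 665 281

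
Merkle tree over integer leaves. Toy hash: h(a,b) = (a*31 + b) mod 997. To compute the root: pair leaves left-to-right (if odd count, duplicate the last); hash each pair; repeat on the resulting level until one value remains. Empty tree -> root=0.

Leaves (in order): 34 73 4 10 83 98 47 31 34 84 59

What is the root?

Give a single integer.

Answer: 356

Derivation:
L0: [34, 73, 4, 10, 83, 98, 47, 31, 34, 84, 59]
L1: h(34,73)=(34*31+73)%997=130 h(4,10)=(4*31+10)%997=134 h(83,98)=(83*31+98)%997=677 h(47,31)=(47*31+31)%997=491 h(34,84)=(34*31+84)%997=141 h(59,59)=(59*31+59)%997=891 -> [130, 134, 677, 491, 141, 891]
L2: h(130,134)=(130*31+134)%997=176 h(677,491)=(677*31+491)%997=541 h(141,891)=(141*31+891)%997=277 -> [176, 541, 277]
L3: h(176,541)=(176*31+541)%997=15 h(277,277)=(277*31+277)%997=888 -> [15, 888]
L4: h(15,888)=(15*31+888)%997=356 -> [356]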